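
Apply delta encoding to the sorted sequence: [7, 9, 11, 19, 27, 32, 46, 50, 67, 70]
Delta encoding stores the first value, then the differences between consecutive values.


First value: 7
Deltas:
  9 - 7 = 2
  11 - 9 = 2
  19 - 11 = 8
  27 - 19 = 8
  32 - 27 = 5
  46 - 32 = 14
  50 - 46 = 4
  67 - 50 = 17
  70 - 67 = 3


Delta encoded: [7, 2, 2, 8, 8, 5, 14, 4, 17, 3]


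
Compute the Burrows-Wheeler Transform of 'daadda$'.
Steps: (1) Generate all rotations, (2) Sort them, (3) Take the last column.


Rotations (sorted):
  0: $daadda -> last char: a
  1: a$daadd -> last char: d
  2: aadda$d -> last char: d
  3: adda$da -> last char: a
  4: da$daad -> last char: d
  5: daadda$ -> last char: $
  6: dda$daa -> last char: a


BWT = addad$a


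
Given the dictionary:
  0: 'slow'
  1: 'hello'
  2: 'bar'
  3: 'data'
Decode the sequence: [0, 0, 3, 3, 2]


Look up each index in the dictionary:
  0 -> 'slow'
  0 -> 'slow'
  3 -> 'data'
  3 -> 'data'
  2 -> 'bar'

Decoded: "slow slow data data bar"


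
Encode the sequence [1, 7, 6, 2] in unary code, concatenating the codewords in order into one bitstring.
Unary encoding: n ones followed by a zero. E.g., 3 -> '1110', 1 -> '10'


Encode each number as n ones followed by a terminating 0:
  1 -> 10 (2 bits)
  7 -> 11111110 (8 bits)
  6 -> 1111110 (7 bits)
  2 -> 110 (3 bits)
Total length = 2 + 8 + 7 + 3 = 20 bits.

Unary([1, 7, 6, 2]) = 10111111101111110110 (20 bits)


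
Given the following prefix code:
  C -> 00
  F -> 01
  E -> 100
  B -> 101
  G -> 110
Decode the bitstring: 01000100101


Decoding step by step:
Bits 01 -> F
Bits 00 -> C
Bits 01 -> F
Bits 00 -> C
Bits 101 -> B


Decoded message: FCFCB


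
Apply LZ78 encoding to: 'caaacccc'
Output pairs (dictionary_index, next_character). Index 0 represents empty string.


LZ78 encoding steps:
Dictionary: {0: ''}
Step 1: w='' (idx 0), next='c' -> output (0, 'c'), add 'c' as idx 1
Step 2: w='' (idx 0), next='a' -> output (0, 'a'), add 'a' as idx 2
Step 3: w='a' (idx 2), next='a' -> output (2, 'a'), add 'aa' as idx 3
Step 4: w='c' (idx 1), next='c' -> output (1, 'c'), add 'cc' as idx 4
Step 5: w='cc' (idx 4), end of input -> output (4, '')


Encoded: [(0, 'c'), (0, 'a'), (2, 'a'), (1, 'c'), (4, '')]


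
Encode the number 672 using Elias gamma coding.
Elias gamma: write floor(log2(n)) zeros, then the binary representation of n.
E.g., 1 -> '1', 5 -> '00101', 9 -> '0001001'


num_bits = floor(log2(672)) + 1 = 10
leading_zeros = num_bits - 1 = 9
binary(672) = 1010100000

Elias gamma(672) = '000000000' + '1010100000' = 0000000001010100000 (19 bits)


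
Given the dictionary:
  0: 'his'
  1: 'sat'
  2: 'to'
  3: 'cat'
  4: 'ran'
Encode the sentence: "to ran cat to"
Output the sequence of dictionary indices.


Look up each word in the dictionary:
  'to' -> 2
  'ran' -> 4
  'cat' -> 3
  'to' -> 2

Encoded: [2, 4, 3, 2]


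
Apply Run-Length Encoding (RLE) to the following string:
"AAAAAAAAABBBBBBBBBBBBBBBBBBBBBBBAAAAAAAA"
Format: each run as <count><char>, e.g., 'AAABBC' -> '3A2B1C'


Scanning runs left to right:
  i=0: run of 'A' x 9 -> '9A'
  i=9: run of 'B' x 23 -> '23B'
  i=32: run of 'A' x 8 -> '8A'

RLE = 9A23B8A


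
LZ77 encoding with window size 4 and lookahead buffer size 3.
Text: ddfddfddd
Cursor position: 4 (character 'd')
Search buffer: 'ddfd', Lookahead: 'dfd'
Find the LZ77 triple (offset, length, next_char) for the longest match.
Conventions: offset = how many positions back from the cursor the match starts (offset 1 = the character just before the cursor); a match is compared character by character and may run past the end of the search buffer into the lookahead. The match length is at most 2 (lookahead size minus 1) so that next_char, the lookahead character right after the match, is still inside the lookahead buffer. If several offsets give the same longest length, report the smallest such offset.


Try each offset into the search buffer:
  offset=1 (pos 3, char 'd'): match length 1
  offset=2 (pos 2, char 'f'): match length 0
  offset=3 (pos 1, char 'd'): match length 2
  offset=4 (pos 0, char 'd'): match length 1
Longest match has length 2 at offset 3.
next_char = character at position 4 + 2 = 6 -> 'd'

Best match: offset=3, length=2 (matching 'df' starting at position 1)
LZ77 triple: (3, 2, 'd')


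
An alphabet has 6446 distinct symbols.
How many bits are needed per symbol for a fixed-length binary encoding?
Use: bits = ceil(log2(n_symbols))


log2(6446) = 12.6542
Bracket: 2^12 = 4096 < 6446 <= 2^13 = 8192
So ceil(log2(6446)) = 13

bits = ceil(log2(6446)) = ceil(12.6542) = 13 bits


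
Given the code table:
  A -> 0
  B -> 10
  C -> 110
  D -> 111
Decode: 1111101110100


Decoding:
111 -> D
110 -> C
111 -> D
0 -> A
10 -> B
0 -> A


Result: DCDABA


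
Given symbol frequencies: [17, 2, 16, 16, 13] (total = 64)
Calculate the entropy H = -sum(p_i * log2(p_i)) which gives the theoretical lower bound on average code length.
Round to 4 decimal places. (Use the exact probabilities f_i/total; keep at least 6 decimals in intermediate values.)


Per-symbol terms -p_i * log2(p_i) with p_i = f_i/64:
  p = 17/64 = 0.265625: log2(p) = -1.912537, -p*log2(p) = 0.508018
  p = 2/64 = 0.031250: log2(p) = -5.000000, -p*log2(p) = 0.156250
  p = 16/64 = 0.250000: log2(p) = -2.000000, -p*log2(p) = 0.500000
  p = 16/64 = 0.250000: log2(p) = -2.000000, -p*log2(p) = 0.500000
  p = 13/64 = 0.203125: log2(p) = -2.299560, -p*log2(p) = 0.467098
H = 0.508018 + 0.156250 + 0.500000 + 0.500000 + 0.467098 = 2.131366

H = 2.1314 bits/symbol


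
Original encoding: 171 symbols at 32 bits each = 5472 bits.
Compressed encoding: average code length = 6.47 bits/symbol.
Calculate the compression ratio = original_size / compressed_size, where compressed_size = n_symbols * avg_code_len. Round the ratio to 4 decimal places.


original_size = n_symbols * orig_bits = 171 * 32 = 5472 bits
compressed_size = n_symbols * avg_code_len = 171 * 6.47 = 1106.37 bits
ratio = original_size / compressed_size = 5472 / 1106.37 = 4.9459

Compression ratio = 4.9459


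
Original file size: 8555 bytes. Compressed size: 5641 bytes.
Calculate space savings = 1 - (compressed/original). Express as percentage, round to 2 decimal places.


ratio = compressed/original = 5641/8555 = 0.65938
savings = 1 - ratio = 1 - 0.65938 = 0.34062
as a percentage: 0.34062 * 100 = 34.06%

Space savings = 1 - 5641/8555 = 34.06%


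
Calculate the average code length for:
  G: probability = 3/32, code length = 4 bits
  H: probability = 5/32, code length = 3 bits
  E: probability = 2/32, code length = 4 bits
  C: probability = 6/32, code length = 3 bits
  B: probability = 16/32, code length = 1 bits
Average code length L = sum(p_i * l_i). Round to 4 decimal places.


Weighted contributions p_i * l_i:
  G: (3/32) * 4 = 12/32
  H: (5/32) * 3 = 15/32
  E: (2/32) * 4 = 8/32
  C: (6/32) * 3 = 18/32
  B: (16/32) * 1 = 16/32
Sum = (12 + 15 + 8 + 18 + 16)/32 = 69/32

L = 69/32 = 2.1563 bits/symbol


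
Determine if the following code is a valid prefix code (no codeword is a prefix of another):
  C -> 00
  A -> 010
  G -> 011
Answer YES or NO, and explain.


Checking each pair (does one codeword prefix another?):
  C='00' vs A='010': no prefix
  C='00' vs G='011': no prefix
  A='010' vs C='00': no prefix
  A='010' vs G='011': no prefix
  G='011' vs C='00': no prefix
  G='011' vs A='010': no prefix
No violation found over all pairs.

YES -- this is a valid prefix code. No codeword is a prefix of any other codeword.


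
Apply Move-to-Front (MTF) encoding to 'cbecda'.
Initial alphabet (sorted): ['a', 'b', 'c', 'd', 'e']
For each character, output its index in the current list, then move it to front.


MTF encoding:
'c': index 2 in ['a', 'b', 'c', 'd', 'e'] -> ['c', 'a', 'b', 'd', 'e']
'b': index 2 in ['c', 'a', 'b', 'd', 'e'] -> ['b', 'c', 'a', 'd', 'e']
'e': index 4 in ['b', 'c', 'a', 'd', 'e'] -> ['e', 'b', 'c', 'a', 'd']
'c': index 2 in ['e', 'b', 'c', 'a', 'd'] -> ['c', 'e', 'b', 'a', 'd']
'd': index 4 in ['c', 'e', 'b', 'a', 'd'] -> ['d', 'c', 'e', 'b', 'a']
'a': index 4 in ['d', 'c', 'e', 'b', 'a'] -> ['a', 'd', 'c', 'e', 'b']


Output: [2, 2, 4, 2, 4, 4]


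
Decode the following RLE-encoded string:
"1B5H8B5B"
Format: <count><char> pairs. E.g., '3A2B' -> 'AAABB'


Expanding each <count><char> pair:
  1B -> 'B'
  5H -> 'HHHHH'
  8B -> 'BBBBBBBB'
  5B -> 'BBBBB'

Decoded = BHHHHHBBBBBBBBBBBBB


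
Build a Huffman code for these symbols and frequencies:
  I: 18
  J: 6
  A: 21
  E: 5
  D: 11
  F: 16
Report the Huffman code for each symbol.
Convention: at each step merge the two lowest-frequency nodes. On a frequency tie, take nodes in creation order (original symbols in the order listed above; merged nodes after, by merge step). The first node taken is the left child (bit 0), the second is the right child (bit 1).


Huffman tree construction:
Step 1: Merge E(5) + J(6) = 11
Step 2: Merge D(11) + (E+J)(11) = 22
Step 3: Merge F(16) + I(18) = 34
Step 4: Merge A(21) + (D+(E+J))(22) = 43
Step 5: Merge (F+I)(34) + (A+(D+(E+J)))(43) = 77
Read each symbol's code off the tree from the root (left child = 0, right child = 1).

Codes:
  I: 01 (length 2)
  J: 1111 (length 4)
  A: 10 (length 2)
  E: 1110 (length 4)
  D: 110 (length 3)
  F: 00 (length 2)
Average code length: 187/77 = 2.4286 bits/symbol


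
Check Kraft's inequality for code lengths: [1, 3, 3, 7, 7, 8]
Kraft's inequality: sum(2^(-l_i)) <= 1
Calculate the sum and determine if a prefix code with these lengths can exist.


Sum = 2^(-1) + 2^(-3) + 2^(-3) + 2^(-7) + 2^(-7) + 2^(-8)
    = 0.5 + 0.125 + 0.125 + 0.0078125 + 0.0078125 + 0.00390625
    = 197/256 = 0.76953125
Since 0.76953125 <= 1, Kraft's inequality IS satisfied.
A prefix code with these lengths CAN exist.

Kraft sum = 0.76953125. Satisfied.


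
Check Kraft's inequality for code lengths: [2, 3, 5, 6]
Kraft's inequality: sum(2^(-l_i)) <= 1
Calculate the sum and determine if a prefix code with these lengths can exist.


Sum = 2^(-2) + 2^(-3) + 2^(-5) + 2^(-6)
    = 0.25 + 0.125 + 0.03125 + 0.015625
    = 27/64 = 0.421875
Since 0.421875 <= 1, Kraft's inequality IS satisfied.
A prefix code with these lengths CAN exist.

Kraft sum = 0.421875. Satisfied.


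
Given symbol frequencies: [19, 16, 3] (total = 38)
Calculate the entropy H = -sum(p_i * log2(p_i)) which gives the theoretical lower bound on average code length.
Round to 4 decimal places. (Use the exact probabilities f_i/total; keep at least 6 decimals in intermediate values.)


Per-symbol terms -p_i * log2(p_i) with p_i = f_i/38:
  p = 19/38 = 0.500000: log2(p) = -1.000000, -p*log2(p) = 0.500000
  p = 16/38 = 0.421053: log2(p) = -1.247928, -p*log2(p) = 0.525443
  p = 3/38 = 0.078947: log2(p) = -3.662965, -p*log2(p) = 0.289181
H = 0.500000 + 0.525443 + 0.289181 = 1.314624

H = 1.3146 bits/symbol


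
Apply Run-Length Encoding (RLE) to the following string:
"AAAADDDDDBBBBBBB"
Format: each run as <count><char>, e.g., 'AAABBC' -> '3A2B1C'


Scanning runs left to right:
  i=0: run of 'A' x 4 -> '4A'
  i=4: run of 'D' x 5 -> '5D'
  i=9: run of 'B' x 7 -> '7B'

RLE = 4A5D7B


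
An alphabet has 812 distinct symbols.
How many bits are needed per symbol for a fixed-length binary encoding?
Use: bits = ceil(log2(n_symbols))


log2(812) = 9.6653
Bracket: 2^9 = 512 < 812 <= 2^10 = 1024
So ceil(log2(812)) = 10

bits = ceil(log2(812)) = ceil(9.6653) = 10 bits


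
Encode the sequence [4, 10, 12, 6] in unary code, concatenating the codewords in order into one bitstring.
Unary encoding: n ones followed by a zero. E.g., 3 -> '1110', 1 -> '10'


Encode each number as n ones followed by a terminating 0:
  4 -> 11110 (5 bits)
  10 -> 11111111110 (11 bits)
  12 -> 1111111111110 (13 bits)
  6 -> 1111110 (7 bits)
Total length = 5 + 11 + 13 + 7 = 36 bits.

Unary([4, 10, 12, 6]) = 111101111111111011111111111101111110 (36 bits)


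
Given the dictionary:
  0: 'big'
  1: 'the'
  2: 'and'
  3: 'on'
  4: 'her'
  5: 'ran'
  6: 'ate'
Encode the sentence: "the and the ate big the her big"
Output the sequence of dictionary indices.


Look up each word in the dictionary:
  'the' -> 1
  'and' -> 2
  'the' -> 1
  'ate' -> 6
  'big' -> 0
  'the' -> 1
  'her' -> 4
  'big' -> 0

Encoded: [1, 2, 1, 6, 0, 1, 4, 0]


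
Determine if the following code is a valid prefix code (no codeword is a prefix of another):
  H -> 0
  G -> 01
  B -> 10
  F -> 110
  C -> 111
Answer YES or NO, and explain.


Checking each pair (does one codeword prefix another?):
  H='0' vs G='01': prefix -- VIOLATION

NO -- this is NOT a valid prefix code. H (0) is a prefix of G (01).


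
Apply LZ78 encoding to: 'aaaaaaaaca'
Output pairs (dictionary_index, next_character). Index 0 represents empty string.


LZ78 encoding steps:
Dictionary: {0: ''}
Step 1: w='' (idx 0), next='a' -> output (0, 'a'), add 'a' as idx 1
Step 2: w='a' (idx 1), next='a' -> output (1, 'a'), add 'aa' as idx 2
Step 3: w='aa' (idx 2), next='a' -> output (2, 'a'), add 'aaa' as idx 3
Step 4: w='aa' (idx 2), next='c' -> output (2, 'c'), add 'aac' as idx 4
Step 5: w='a' (idx 1), end of input -> output (1, '')


Encoded: [(0, 'a'), (1, 'a'), (2, 'a'), (2, 'c'), (1, '')]


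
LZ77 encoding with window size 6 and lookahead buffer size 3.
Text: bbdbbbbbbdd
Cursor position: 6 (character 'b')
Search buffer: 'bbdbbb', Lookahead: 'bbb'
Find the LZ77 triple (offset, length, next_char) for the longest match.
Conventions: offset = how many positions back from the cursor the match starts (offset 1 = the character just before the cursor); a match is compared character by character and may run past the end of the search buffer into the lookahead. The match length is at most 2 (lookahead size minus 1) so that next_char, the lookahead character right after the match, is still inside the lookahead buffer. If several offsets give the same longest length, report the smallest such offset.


Try each offset into the search buffer:
  offset=1 (pos 5, char 'b'): match length 2
  offset=2 (pos 4, char 'b'): match length 2
  offset=3 (pos 3, char 'b'): match length 2
  offset=4 (pos 2, char 'd'): match length 0
  offset=5 (pos 1, char 'b'): match length 1
  offset=6 (pos 0, char 'b'): match length 2
Longest match has length 2, found at offsets 1, 2, 3, 6; take the smallest, offset 1.
next_char = character at position 6 + 2 = 8 -> 'b'

Best match: offset=1, length=2 (matching 'bb' starting at position 5)
LZ77 triple: (1, 2, 'b')


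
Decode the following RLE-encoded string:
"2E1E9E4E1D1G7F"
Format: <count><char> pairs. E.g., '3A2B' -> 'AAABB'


Expanding each <count><char> pair:
  2E -> 'EE'
  1E -> 'E'
  9E -> 'EEEEEEEEE'
  4E -> 'EEEE'
  1D -> 'D'
  1G -> 'G'
  7F -> 'FFFFFFF'

Decoded = EEEEEEEEEEEEEEEEDGFFFFFFF


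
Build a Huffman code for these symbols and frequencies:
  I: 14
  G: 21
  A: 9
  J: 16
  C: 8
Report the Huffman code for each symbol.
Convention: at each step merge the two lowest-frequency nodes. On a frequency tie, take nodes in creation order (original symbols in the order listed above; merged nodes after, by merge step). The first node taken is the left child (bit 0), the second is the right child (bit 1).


Huffman tree construction:
Step 1: Merge C(8) + A(9) = 17
Step 2: Merge I(14) + J(16) = 30
Step 3: Merge (C+A)(17) + G(21) = 38
Step 4: Merge (I+J)(30) + ((C+A)+G)(38) = 68
Read each symbol's code off the tree from the root (left child = 0, right child = 1).

Codes:
  I: 00 (length 2)
  G: 11 (length 2)
  A: 101 (length 3)
  J: 01 (length 2)
  C: 100 (length 3)
Average code length: 153/68 = 2.2500 bits/symbol


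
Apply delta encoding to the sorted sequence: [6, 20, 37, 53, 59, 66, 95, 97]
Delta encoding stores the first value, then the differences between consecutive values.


First value: 6
Deltas:
  20 - 6 = 14
  37 - 20 = 17
  53 - 37 = 16
  59 - 53 = 6
  66 - 59 = 7
  95 - 66 = 29
  97 - 95 = 2


Delta encoded: [6, 14, 17, 16, 6, 7, 29, 2]


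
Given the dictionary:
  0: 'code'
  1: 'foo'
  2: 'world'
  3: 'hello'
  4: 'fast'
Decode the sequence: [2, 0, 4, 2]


Look up each index in the dictionary:
  2 -> 'world'
  0 -> 'code'
  4 -> 'fast'
  2 -> 'world'

Decoded: "world code fast world"


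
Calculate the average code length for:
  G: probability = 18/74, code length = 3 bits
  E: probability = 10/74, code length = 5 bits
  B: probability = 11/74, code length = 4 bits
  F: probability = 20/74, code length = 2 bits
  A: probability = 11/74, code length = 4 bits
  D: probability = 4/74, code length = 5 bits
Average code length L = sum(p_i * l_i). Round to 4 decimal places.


Weighted contributions p_i * l_i:
  G: (18/74) * 3 = 54/74
  E: (10/74) * 5 = 50/74
  B: (11/74) * 4 = 44/74
  F: (20/74) * 2 = 40/74
  A: (11/74) * 4 = 44/74
  D: (4/74) * 5 = 20/74
Sum = (54 + 50 + 44 + 40 + 44 + 20)/74 = 252/74

L = 252/74 = 3.4054 bits/symbol


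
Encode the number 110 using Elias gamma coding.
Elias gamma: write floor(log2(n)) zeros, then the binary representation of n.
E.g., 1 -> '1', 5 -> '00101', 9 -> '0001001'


num_bits = floor(log2(110)) + 1 = 7
leading_zeros = num_bits - 1 = 6
binary(110) = 1101110

Elias gamma(110) = '000000' + '1101110' = 0000001101110 (13 bits)


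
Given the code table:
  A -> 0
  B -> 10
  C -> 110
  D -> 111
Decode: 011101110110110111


Decoding:
0 -> A
111 -> D
0 -> A
111 -> D
0 -> A
110 -> C
110 -> C
111 -> D


Result: ADADACCD


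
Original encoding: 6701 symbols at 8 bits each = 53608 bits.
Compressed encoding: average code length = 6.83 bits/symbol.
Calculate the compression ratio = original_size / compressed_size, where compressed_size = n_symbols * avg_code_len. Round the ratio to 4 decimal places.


original_size = n_symbols * orig_bits = 6701 * 8 = 53608 bits
compressed_size = n_symbols * avg_code_len = 6701 * 6.83 = 45767.83 bits
ratio = original_size / compressed_size = 53608 / 45767.83 = 1.1713

Compression ratio = 1.1713


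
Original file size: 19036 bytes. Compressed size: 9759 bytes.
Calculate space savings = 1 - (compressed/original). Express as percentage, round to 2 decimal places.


ratio = compressed/original = 9759/19036 = 0.51266
savings = 1 - ratio = 1 - 0.51266 = 0.48734
as a percentage: 0.48734 * 100 = 48.73%

Space savings = 1 - 9759/19036 = 48.73%


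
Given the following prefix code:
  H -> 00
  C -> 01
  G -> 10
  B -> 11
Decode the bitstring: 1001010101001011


Decoding step by step:
Bits 10 -> G
Bits 01 -> C
Bits 01 -> C
Bits 01 -> C
Bits 01 -> C
Bits 00 -> H
Bits 10 -> G
Bits 11 -> B


Decoded message: GCCCCHGB


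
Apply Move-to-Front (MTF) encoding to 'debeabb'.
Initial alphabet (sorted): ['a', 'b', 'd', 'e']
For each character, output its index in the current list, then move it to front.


MTF encoding:
'd': index 2 in ['a', 'b', 'd', 'e'] -> ['d', 'a', 'b', 'e']
'e': index 3 in ['d', 'a', 'b', 'e'] -> ['e', 'd', 'a', 'b']
'b': index 3 in ['e', 'd', 'a', 'b'] -> ['b', 'e', 'd', 'a']
'e': index 1 in ['b', 'e', 'd', 'a'] -> ['e', 'b', 'd', 'a']
'a': index 3 in ['e', 'b', 'd', 'a'] -> ['a', 'e', 'b', 'd']
'b': index 2 in ['a', 'e', 'b', 'd'] -> ['b', 'a', 'e', 'd']
'b': index 0 in ['b', 'a', 'e', 'd'] -> ['b', 'a', 'e', 'd']


Output: [2, 3, 3, 1, 3, 2, 0]


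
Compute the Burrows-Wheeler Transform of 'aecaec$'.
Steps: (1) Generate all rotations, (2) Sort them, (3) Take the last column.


Rotations (sorted):
  0: $aecaec -> last char: c
  1: aec$aec -> last char: c
  2: aecaec$ -> last char: $
  3: c$aecae -> last char: e
  4: caec$ae -> last char: e
  5: ec$aeca -> last char: a
  6: ecaec$a -> last char: a


BWT = cc$eeaa


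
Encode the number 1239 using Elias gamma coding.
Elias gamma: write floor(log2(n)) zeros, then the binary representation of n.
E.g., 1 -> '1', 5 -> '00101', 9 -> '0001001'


num_bits = floor(log2(1239)) + 1 = 11
leading_zeros = num_bits - 1 = 10
binary(1239) = 10011010111

Elias gamma(1239) = '0000000000' + '10011010111' = 000000000010011010111 (21 bits)


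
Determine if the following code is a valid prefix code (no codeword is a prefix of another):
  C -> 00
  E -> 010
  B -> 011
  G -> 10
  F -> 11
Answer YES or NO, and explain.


Checking each pair (does one codeword prefix another?):
  C='00' vs E='010': no prefix
  C='00' vs B='011': no prefix
  C='00' vs G='10': no prefix
  C='00' vs F='11': no prefix
  E='010' vs C='00': no prefix
  E='010' vs B='011': no prefix
  E='010' vs G='10': no prefix
  E='010' vs F='11': no prefix
  B='011' vs C='00': no prefix
  B='011' vs E='010': no prefix
  B='011' vs G='10': no prefix
  B='011' vs F='11': no prefix
  G='10' vs C='00': no prefix
  G='10' vs E='010': no prefix
  G='10' vs B='011': no prefix
  G='10' vs F='11': no prefix
  F='11' vs C='00': no prefix
  F='11' vs E='010': no prefix
  F='11' vs B='011': no prefix
  F='11' vs G='10': no prefix
No violation found over all pairs.

YES -- this is a valid prefix code. No codeword is a prefix of any other codeword.


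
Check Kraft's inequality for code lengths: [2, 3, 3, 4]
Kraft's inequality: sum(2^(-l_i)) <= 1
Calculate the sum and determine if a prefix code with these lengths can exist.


Sum = 2^(-2) + 2^(-3) + 2^(-3) + 2^(-4)
    = 0.25 + 0.125 + 0.125 + 0.0625
    = 9/16 = 0.5625
Since 0.5625 <= 1, Kraft's inequality IS satisfied.
A prefix code with these lengths CAN exist.

Kraft sum = 0.5625. Satisfied.


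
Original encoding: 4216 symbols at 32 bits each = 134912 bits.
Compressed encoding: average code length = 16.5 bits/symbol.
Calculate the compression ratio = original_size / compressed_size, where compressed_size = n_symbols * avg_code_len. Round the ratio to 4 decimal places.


original_size = n_symbols * orig_bits = 4216 * 32 = 134912 bits
compressed_size = n_symbols * avg_code_len = 4216 * 16.5 = 69564.0 bits
ratio = original_size / compressed_size = 134912 / 69564.0 = 1.9394

Compression ratio = 1.9394


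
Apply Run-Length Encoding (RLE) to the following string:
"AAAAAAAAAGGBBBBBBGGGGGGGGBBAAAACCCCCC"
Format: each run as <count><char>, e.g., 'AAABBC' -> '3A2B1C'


Scanning runs left to right:
  i=0: run of 'A' x 9 -> '9A'
  i=9: run of 'G' x 2 -> '2G'
  i=11: run of 'B' x 6 -> '6B'
  i=17: run of 'G' x 8 -> '8G'
  i=25: run of 'B' x 2 -> '2B'
  i=27: run of 'A' x 4 -> '4A'
  i=31: run of 'C' x 6 -> '6C'

RLE = 9A2G6B8G2B4A6C


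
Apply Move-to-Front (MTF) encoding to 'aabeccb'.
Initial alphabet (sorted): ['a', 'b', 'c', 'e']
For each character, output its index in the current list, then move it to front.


MTF encoding:
'a': index 0 in ['a', 'b', 'c', 'e'] -> ['a', 'b', 'c', 'e']
'a': index 0 in ['a', 'b', 'c', 'e'] -> ['a', 'b', 'c', 'e']
'b': index 1 in ['a', 'b', 'c', 'e'] -> ['b', 'a', 'c', 'e']
'e': index 3 in ['b', 'a', 'c', 'e'] -> ['e', 'b', 'a', 'c']
'c': index 3 in ['e', 'b', 'a', 'c'] -> ['c', 'e', 'b', 'a']
'c': index 0 in ['c', 'e', 'b', 'a'] -> ['c', 'e', 'b', 'a']
'b': index 2 in ['c', 'e', 'b', 'a'] -> ['b', 'c', 'e', 'a']


Output: [0, 0, 1, 3, 3, 0, 2]


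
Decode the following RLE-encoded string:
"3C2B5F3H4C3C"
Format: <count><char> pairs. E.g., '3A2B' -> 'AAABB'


Expanding each <count><char> pair:
  3C -> 'CCC'
  2B -> 'BB'
  5F -> 'FFFFF'
  3H -> 'HHH'
  4C -> 'CCCC'
  3C -> 'CCC'

Decoded = CCCBBFFFFFHHHCCCCCCC


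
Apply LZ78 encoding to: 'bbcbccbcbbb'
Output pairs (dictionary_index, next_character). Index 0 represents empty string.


LZ78 encoding steps:
Dictionary: {0: ''}
Step 1: w='' (idx 0), next='b' -> output (0, 'b'), add 'b' as idx 1
Step 2: w='b' (idx 1), next='c' -> output (1, 'c'), add 'bc' as idx 2
Step 3: w='bc' (idx 2), next='c' -> output (2, 'c'), add 'bcc' as idx 3
Step 4: w='bc' (idx 2), next='b' -> output (2, 'b'), add 'bcb' as idx 4
Step 5: w='b' (idx 1), next='b' -> output (1, 'b'), add 'bb' as idx 5


Encoded: [(0, 'b'), (1, 'c'), (2, 'c'), (2, 'b'), (1, 'b')]


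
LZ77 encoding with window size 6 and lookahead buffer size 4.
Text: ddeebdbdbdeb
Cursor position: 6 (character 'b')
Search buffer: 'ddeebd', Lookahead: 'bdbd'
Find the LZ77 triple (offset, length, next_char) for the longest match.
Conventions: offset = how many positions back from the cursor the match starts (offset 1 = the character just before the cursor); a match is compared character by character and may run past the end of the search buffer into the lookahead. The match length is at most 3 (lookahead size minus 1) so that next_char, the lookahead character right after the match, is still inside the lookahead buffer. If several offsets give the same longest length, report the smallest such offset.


Try each offset into the search buffer:
  offset=1 (pos 5, char 'd'): match length 0
  offset=2 (pos 4, char 'b'): match length 3
  offset=3 (pos 3, char 'e'): match length 0
  offset=4 (pos 2, char 'e'): match length 0
  offset=5 (pos 1, char 'd'): match length 0
  offset=6 (pos 0, char 'd'): match length 0
Longest match has length 3 at offset 2.
next_char = character at position 6 + 3 = 9 -> 'd'

Best match: offset=2, length=3 (matching 'bdb' starting at position 4)
LZ77 triple: (2, 3, 'd')


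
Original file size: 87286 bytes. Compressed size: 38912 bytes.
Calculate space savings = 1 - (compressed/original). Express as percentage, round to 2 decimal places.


ratio = compressed/original = 38912/87286 = 0.445799
savings = 1 - ratio = 1 - 0.445799 = 0.554201
as a percentage: 0.554201 * 100 = 55.42%

Space savings = 1 - 38912/87286 = 55.42%


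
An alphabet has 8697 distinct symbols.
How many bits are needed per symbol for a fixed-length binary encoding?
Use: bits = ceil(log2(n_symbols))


log2(8697) = 13.0863
Bracket: 2^13 = 8192 < 8697 <= 2^14 = 16384
So ceil(log2(8697)) = 14

bits = ceil(log2(8697)) = ceil(13.0863) = 14 bits


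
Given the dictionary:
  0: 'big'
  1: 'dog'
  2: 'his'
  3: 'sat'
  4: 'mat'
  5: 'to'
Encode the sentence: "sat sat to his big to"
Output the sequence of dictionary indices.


Look up each word in the dictionary:
  'sat' -> 3
  'sat' -> 3
  'to' -> 5
  'his' -> 2
  'big' -> 0
  'to' -> 5

Encoded: [3, 3, 5, 2, 0, 5]


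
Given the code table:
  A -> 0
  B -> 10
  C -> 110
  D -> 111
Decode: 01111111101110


Decoding:
0 -> A
111 -> D
111 -> D
110 -> C
111 -> D
0 -> A


Result: ADDCDA


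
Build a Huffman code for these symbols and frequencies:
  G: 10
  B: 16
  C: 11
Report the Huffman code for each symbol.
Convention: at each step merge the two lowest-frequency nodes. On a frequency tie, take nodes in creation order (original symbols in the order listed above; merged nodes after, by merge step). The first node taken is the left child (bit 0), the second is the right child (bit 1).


Huffman tree construction:
Step 1: Merge G(10) + C(11) = 21
Step 2: Merge B(16) + (G+C)(21) = 37
Read each symbol's code off the tree from the root (left child = 0, right child = 1).

Codes:
  G: 10 (length 2)
  B: 0 (length 1)
  C: 11 (length 2)
Average code length: 58/37 = 1.5676 bits/symbol


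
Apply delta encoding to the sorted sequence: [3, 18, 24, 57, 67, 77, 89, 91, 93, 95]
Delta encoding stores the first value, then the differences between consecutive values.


First value: 3
Deltas:
  18 - 3 = 15
  24 - 18 = 6
  57 - 24 = 33
  67 - 57 = 10
  77 - 67 = 10
  89 - 77 = 12
  91 - 89 = 2
  93 - 91 = 2
  95 - 93 = 2


Delta encoded: [3, 15, 6, 33, 10, 10, 12, 2, 2, 2]


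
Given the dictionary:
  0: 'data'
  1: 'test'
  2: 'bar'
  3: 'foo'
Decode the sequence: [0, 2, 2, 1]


Look up each index in the dictionary:
  0 -> 'data'
  2 -> 'bar'
  2 -> 'bar'
  1 -> 'test'

Decoded: "data bar bar test"


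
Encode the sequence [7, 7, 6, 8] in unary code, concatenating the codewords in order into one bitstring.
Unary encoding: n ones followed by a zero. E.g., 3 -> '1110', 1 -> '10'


Encode each number as n ones followed by a terminating 0:
  7 -> 11111110 (8 bits)
  7 -> 11111110 (8 bits)
  6 -> 1111110 (7 bits)
  8 -> 111111110 (9 bits)
Total length = 8 + 8 + 7 + 9 = 32 bits.

Unary([7, 7, 6, 8]) = 11111110111111101111110111111110 (32 bits)


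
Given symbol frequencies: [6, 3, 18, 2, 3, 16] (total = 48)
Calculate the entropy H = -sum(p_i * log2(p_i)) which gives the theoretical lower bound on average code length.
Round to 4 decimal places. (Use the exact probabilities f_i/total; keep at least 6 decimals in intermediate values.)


Per-symbol terms -p_i * log2(p_i) with p_i = f_i/48:
  p = 6/48 = 0.125000: log2(p) = -3.000000, -p*log2(p) = 0.375000
  p = 3/48 = 0.062500: log2(p) = -4.000000, -p*log2(p) = 0.250000
  p = 18/48 = 0.375000: log2(p) = -1.415037, -p*log2(p) = 0.530639
  p = 2/48 = 0.041667: log2(p) = -4.584963, -p*log2(p) = 0.191040
  p = 3/48 = 0.062500: log2(p) = -4.000000, -p*log2(p) = 0.250000
  p = 16/48 = 0.333333: log2(p) = -1.584963, -p*log2(p) = 0.528321
H = 0.375000 + 0.250000 + 0.530639 + 0.191040 + 0.250000 + 0.528321 = 2.125000

H = 2.125 bits/symbol


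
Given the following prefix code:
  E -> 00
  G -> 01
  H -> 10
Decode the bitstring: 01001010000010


Decoding step by step:
Bits 01 -> G
Bits 00 -> E
Bits 10 -> H
Bits 10 -> H
Bits 00 -> E
Bits 00 -> E
Bits 10 -> H


Decoded message: GEHHEEH


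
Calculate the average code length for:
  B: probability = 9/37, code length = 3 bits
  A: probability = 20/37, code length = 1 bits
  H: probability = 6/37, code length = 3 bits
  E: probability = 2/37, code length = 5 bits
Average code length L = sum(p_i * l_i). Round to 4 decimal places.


Weighted contributions p_i * l_i:
  B: (9/37) * 3 = 27/37
  A: (20/37) * 1 = 20/37
  H: (6/37) * 3 = 18/37
  E: (2/37) * 5 = 10/37
Sum = (27 + 20 + 18 + 10)/37 = 75/37

L = 75/37 = 2.0270 bits/symbol


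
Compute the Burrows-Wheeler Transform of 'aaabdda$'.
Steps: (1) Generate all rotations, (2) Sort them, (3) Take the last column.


Rotations (sorted):
  0: $aaabdda -> last char: a
  1: a$aaabdd -> last char: d
  2: aaabdda$ -> last char: $
  3: aabdda$a -> last char: a
  4: abdda$aa -> last char: a
  5: bdda$aaa -> last char: a
  6: da$aaabd -> last char: d
  7: dda$aaab -> last char: b


BWT = ad$aaadb


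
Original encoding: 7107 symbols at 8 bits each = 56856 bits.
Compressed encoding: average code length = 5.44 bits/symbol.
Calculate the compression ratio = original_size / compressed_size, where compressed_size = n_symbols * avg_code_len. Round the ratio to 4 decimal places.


original_size = n_symbols * orig_bits = 7107 * 8 = 56856 bits
compressed_size = n_symbols * avg_code_len = 7107 * 5.44 = 38662.08 bits
ratio = original_size / compressed_size = 56856 / 38662.08 = 1.4706

Compression ratio = 1.4706


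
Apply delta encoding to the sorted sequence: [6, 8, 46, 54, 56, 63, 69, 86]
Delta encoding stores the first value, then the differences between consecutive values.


First value: 6
Deltas:
  8 - 6 = 2
  46 - 8 = 38
  54 - 46 = 8
  56 - 54 = 2
  63 - 56 = 7
  69 - 63 = 6
  86 - 69 = 17


Delta encoded: [6, 2, 38, 8, 2, 7, 6, 17]


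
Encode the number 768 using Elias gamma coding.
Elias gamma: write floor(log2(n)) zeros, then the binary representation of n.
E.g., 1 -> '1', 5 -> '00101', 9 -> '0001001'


num_bits = floor(log2(768)) + 1 = 10
leading_zeros = num_bits - 1 = 9
binary(768) = 1100000000

Elias gamma(768) = '000000000' + '1100000000' = 0000000001100000000 (19 bits)


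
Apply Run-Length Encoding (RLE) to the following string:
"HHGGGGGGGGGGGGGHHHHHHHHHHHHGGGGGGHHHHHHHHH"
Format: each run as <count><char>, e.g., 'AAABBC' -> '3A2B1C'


Scanning runs left to right:
  i=0: run of 'H' x 2 -> '2H'
  i=2: run of 'G' x 13 -> '13G'
  i=15: run of 'H' x 12 -> '12H'
  i=27: run of 'G' x 6 -> '6G'
  i=33: run of 'H' x 9 -> '9H'

RLE = 2H13G12H6G9H


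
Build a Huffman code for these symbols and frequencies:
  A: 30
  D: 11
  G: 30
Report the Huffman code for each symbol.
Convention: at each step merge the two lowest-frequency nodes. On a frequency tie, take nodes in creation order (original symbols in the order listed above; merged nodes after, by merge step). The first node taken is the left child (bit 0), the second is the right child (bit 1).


Huffman tree construction:
Step 1: Merge D(11) + A(30) = 41
Step 2: Merge G(30) + (D+A)(41) = 71
Read each symbol's code off the tree from the root (left child = 0, right child = 1).

Codes:
  A: 11 (length 2)
  D: 10 (length 2)
  G: 0 (length 1)
Average code length: 112/71 = 1.5775 bits/symbol


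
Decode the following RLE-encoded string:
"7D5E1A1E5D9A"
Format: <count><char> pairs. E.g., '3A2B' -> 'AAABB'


Expanding each <count><char> pair:
  7D -> 'DDDDDDD'
  5E -> 'EEEEE'
  1A -> 'A'
  1E -> 'E'
  5D -> 'DDDDD'
  9A -> 'AAAAAAAAA'

Decoded = DDDDDDDEEEEEAEDDDDDAAAAAAAAA


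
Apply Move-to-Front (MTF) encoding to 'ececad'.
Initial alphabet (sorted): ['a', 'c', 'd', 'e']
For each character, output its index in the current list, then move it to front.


MTF encoding:
'e': index 3 in ['a', 'c', 'd', 'e'] -> ['e', 'a', 'c', 'd']
'c': index 2 in ['e', 'a', 'c', 'd'] -> ['c', 'e', 'a', 'd']
'e': index 1 in ['c', 'e', 'a', 'd'] -> ['e', 'c', 'a', 'd']
'c': index 1 in ['e', 'c', 'a', 'd'] -> ['c', 'e', 'a', 'd']
'a': index 2 in ['c', 'e', 'a', 'd'] -> ['a', 'c', 'e', 'd']
'd': index 3 in ['a', 'c', 'e', 'd'] -> ['d', 'a', 'c', 'e']


Output: [3, 2, 1, 1, 2, 3]


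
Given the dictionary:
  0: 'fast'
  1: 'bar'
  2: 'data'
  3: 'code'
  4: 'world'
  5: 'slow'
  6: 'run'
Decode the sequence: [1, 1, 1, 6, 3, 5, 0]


Look up each index in the dictionary:
  1 -> 'bar'
  1 -> 'bar'
  1 -> 'bar'
  6 -> 'run'
  3 -> 'code'
  5 -> 'slow'
  0 -> 'fast'

Decoded: "bar bar bar run code slow fast"


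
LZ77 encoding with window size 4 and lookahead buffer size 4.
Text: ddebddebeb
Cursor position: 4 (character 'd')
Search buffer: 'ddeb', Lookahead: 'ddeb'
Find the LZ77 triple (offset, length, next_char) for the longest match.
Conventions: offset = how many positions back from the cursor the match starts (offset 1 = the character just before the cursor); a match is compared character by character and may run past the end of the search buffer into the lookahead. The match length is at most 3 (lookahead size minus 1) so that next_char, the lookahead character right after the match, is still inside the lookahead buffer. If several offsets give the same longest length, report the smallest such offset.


Try each offset into the search buffer:
  offset=1 (pos 3, char 'b'): match length 0
  offset=2 (pos 2, char 'e'): match length 0
  offset=3 (pos 1, char 'd'): match length 1
  offset=4 (pos 0, char 'd'): match length 3
Longest match has length 3 at offset 4.
next_char = character at position 4 + 3 = 7 -> 'b'

Best match: offset=4, length=3 (matching 'dde' starting at position 0)
LZ77 triple: (4, 3, 'b')


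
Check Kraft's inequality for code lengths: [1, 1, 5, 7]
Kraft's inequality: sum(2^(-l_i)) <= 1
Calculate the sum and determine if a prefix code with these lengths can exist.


Sum = 2^(-1) + 2^(-1) + 2^(-5) + 2^(-7)
    = 0.5 + 0.5 + 0.03125 + 0.0078125
    = 133/128 = 1.0390625
Since 1.0390625 > 1, Kraft's inequality is NOT satisfied.
A prefix code with these lengths CANNOT exist.

Kraft sum = 1.0390625. Not satisfied.


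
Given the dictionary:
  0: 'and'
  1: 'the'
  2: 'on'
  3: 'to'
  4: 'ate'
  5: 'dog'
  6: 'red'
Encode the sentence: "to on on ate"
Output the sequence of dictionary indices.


Look up each word in the dictionary:
  'to' -> 3
  'on' -> 2
  'on' -> 2
  'ate' -> 4

Encoded: [3, 2, 2, 4]


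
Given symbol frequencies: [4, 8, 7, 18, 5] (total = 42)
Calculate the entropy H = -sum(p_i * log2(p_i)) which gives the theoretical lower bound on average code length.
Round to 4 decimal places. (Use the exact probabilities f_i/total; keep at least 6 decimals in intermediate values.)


Per-symbol terms -p_i * log2(p_i) with p_i = f_i/42:
  p = 4/42 = 0.095238: log2(p) = -3.392317, -p*log2(p) = 0.323078
  p = 8/42 = 0.190476: log2(p) = -2.392317, -p*log2(p) = 0.455680
  p = 7/42 = 0.166667: log2(p) = -2.584963, -p*log2(p) = 0.430827
  p = 18/42 = 0.428571: log2(p) = -1.222392, -p*log2(p) = 0.523882
  p = 5/42 = 0.119048: log2(p) = -3.070389, -p*log2(p) = 0.365523
H = 0.323078 + 0.455680 + 0.430827 + 0.523882 + 0.365523 = 2.098990

H = 2.099 bits/symbol


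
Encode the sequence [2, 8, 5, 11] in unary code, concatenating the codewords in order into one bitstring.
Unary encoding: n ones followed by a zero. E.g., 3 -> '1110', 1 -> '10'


Encode each number as n ones followed by a terminating 0:
  2 -> 110 (3 bits)
  8 -> 111111110 (9 bits)
  5 -> 111110 (6 bits)
  11 -> 111111111110 (12 bits)
Total length = 3 + 9 + 6 + 12 = 30 bits.

Unary([2, 8, 5, 11]) = 110111111110111110111111111110 (30 bits)


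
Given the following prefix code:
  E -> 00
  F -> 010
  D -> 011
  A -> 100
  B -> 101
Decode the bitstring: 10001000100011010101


Decoding step by step:
Bits 100 -> A
Bits 010 -> F
Bits 00 -> E
Bits 100 -> A
Bits 011 -> D
Bits 010 -> F
Bits 101 -> B


Decoded message: AFEADFB


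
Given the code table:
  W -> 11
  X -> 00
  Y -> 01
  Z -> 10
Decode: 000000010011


Decoding:
00 -> X
00 -> X
00 -> X
01 -> Y
00 -> X
11 -> W


Result: XXXYXW


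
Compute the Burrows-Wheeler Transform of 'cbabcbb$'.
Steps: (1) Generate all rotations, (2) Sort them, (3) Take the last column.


Rotations (sorted):
  0: $cbabcbb -> last char: b
  1: abcbb$cb -> last char: b
  2: b$cbabcb -> last char: b
  3: babcbb$c -> last char: c
  4: bb$cbabc -> last char: c
  5: bcbb$cba -> last char: a
  6: cbabcbb$ -> last char: $
  7: cbb$cbab -> last char: b


BWT = bbbcca$b


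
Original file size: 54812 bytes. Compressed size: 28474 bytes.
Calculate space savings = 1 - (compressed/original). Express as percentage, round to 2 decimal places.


ratio = compressed/original = 28474/54812 = 0.519485
savings = 1 - ratio = 1 - 0.519485 = 0.480515
as a percentage: 0.480515 * 100 = 48.05%

Space savings = 1 - 28474/54812 = 48.05%


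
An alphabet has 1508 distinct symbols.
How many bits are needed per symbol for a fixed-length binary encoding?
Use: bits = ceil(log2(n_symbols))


log2(1508) = 10.5584
Bracket: 2^10 = 1024 < 1508 <= 2^11 = 2048
So ceil(log2(1508)) = 11

bits = ceil(log2(1508)) = ceil(10.5584) = 11 bits


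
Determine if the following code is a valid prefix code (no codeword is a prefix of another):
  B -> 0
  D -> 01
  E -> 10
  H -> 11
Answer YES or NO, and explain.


Checking each pair (does one codeword prefix another?):
  B='0' vs D='01': prefix -- VIOLATION

NO -- this is NOT a valid prefix code. B (0) is a prefix of D (01).


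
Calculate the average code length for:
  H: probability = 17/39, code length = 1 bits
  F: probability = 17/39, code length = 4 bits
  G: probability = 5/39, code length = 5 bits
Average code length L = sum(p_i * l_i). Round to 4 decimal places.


Weighted contributions p_i * l_i:
  H: (17/39) * 1 = 17/39
  F: (17/39) * 4 = 68/39
  G: (5/39) * 5 = 25/39
Sum = (17 + 68 + 25)/39 = 110/39

L = 110/39 = 2.8205 bits/symbol


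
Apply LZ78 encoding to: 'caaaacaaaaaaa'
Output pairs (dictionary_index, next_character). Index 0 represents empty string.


LZ78 encoding steps:
Dictionary: {0: ''}
Step 1: w='' (idx 0), next='c' -> output (0, 'c'), add 'c' as idx 1
Step 2: w='' (idx 0), next='a' -> output (0, 'a'), add 'a' as idx 2
Step 3: w='a' (idx 2), next='a' -> output (2, 'a'), add 'aa' as idx 3
Step 4: w='a' (idx 2), next='c' -> output (2, 'c'), add 'ac' as idx 4
Step 5: w='aa' (idx 3), next='a' -> output (3, 'a'), add 'aaa' as idx 5
Step 6: w='aaa' (idx 5), next='a' -> output (5, 'a'), add 'aaaa' as idx 6


Encoded: [(0, 'c'), (0, 'a'), (2, 'a'), (2, 'c'), (3, 'a'), (5, 'a')]


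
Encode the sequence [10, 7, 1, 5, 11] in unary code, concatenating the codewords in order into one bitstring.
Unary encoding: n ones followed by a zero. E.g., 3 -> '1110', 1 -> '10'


Encode each number as n ones followed by a terminating 0:
  10 -> 11111111110 (11 bits)
  7 -> 11111110 (8 bits)
  1 -> 10 (2 bits)
  5 -> 111110 (6 bits)
  11 -> 111111111110 (12 bits)
Total length = 11 + 8 + 2 + 6 + 12 = 39 bits.

Unary([10, 7, 1, 5, 11]) = 111111111101111111010111110111111111110 (39 bits)


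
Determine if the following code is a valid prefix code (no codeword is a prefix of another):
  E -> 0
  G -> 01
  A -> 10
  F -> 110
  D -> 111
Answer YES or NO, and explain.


Checking each pair (does one codeword prefix another?):
  E='0' vs G='01': prefix -- VIOLATION

NO -- this is NOT a valid prefix code. E (0) is a prefix of G (01).
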